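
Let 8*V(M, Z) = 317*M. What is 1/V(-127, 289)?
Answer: -8/40259 ≈ -0.00019871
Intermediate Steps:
V(M, Z) = 317*M/8 (V(M, Z) = (317*M)/8 = 317*M/8)
1/V(-127, 289) = 1/((317/8)*(-127)) = 1/(-40259/8) = -8/40259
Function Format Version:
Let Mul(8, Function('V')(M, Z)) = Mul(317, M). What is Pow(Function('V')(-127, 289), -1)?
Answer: Rational(-8, 40259) ≈ -0.00019871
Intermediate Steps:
Function('V')(M, Z) = Mul(Rational(317, 8), M) (Function('V')(M, Z) = Mul(Rational(1, 8), Mul(317, M)) = Mul(Rational(317, 8), M))
Pow(Function('V')(-127, 289), -1) = Pow(Mul(Rational(317, 8), -127), -1) = Pow(Rational(-40259, 8), -1) = Rational(-8, 40259)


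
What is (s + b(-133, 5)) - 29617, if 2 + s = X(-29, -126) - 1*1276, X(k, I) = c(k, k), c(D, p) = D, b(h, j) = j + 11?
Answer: -30908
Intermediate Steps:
b(h, j) = 11 + j
X(k, I) = k
s = -1307 (s = -2 + (-29 - 1*1276) = -2 + (-29 - 1276) = -2 - 1305 = -1307)
(s + b(-133, 5)) - 29617 = (-1307 + (11 + 5)) - 29617 = (-1307 + 16) - 29617 = -1291 - 29617 = -30908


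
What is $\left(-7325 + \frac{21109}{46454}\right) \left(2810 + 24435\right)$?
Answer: $- \frac{9270232245045}{46454} \approx -1.9956 \cdot 10^{8}$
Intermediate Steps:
$\left(-7325 + \frac{21109}{46454}\right) \left(2810 + 24435\right) = \left(-7325 + 21109 \cdot \frac{1}{46454}\right) 27245 = \left(-7325 + \frac{21109}{46454}\right) 27245 = \left(- \frac{340254441}{46454}\right) 27245 = - \frac{9270232245045}{46454}$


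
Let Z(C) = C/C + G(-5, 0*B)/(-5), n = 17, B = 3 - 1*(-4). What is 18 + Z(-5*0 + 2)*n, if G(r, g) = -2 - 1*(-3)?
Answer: 158/5 ≈ 31.600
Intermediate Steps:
B = 7 (B = 3 + 4 = 7)
G(r, g) = 1 (G(r, g) = -2 + 3 = 1)
Z(C) = ⅘ (Z(C) = C/C + 1/(-5) = 1 + 1*(-⅕) = 1 - ⅕ = ⅘)
18 + Z(-5*0 + 2)*n = 18 + (⅘)*17 = 18 + 68/5 = 158/5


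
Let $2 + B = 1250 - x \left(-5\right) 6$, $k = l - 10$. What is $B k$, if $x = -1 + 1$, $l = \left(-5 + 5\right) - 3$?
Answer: $-16224$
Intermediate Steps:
$l = -3$ ($l = 0 - 3 = -3$)
$x = 0$
$k = -13$ ($k = -3 - 10 = -13$)
$B = 1248$ ($B = -2 + \left(1250 - 0 \left(-5\right) 6\right) = -2 + \left(1250 - 0 \cdot 6\right) = -2 + \left(1250 - 0\right) = -2 + \left(1250 + 0\right) = -2 + 1250 = 1248$)
$B k = 1248 \left(-13\right) = -16224$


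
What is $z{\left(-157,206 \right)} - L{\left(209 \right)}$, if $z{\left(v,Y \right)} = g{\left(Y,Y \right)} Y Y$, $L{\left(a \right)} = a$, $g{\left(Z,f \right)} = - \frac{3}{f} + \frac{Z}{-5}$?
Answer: $- \frac{8745951}{5} \approx -1.7492 \cdot 10^{6}$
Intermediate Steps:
$g{\left(Z,f \right)} = - \frac{3}{f} - \frac{Z}{5}$ ($g{\left(Z,f \right)} = - \frac{3}{f} + Z \left(- \frac{1}{5}\right) = - \frac{3}{f} - \frac{Z}{5}$)
$z{\left(v,Y \right)} = Y^{2} \left(- \frac{3}{Y} - \frac{Y}{5}\right)$ ($z{\left(v,Y \right)} = \left(- \frac{3}{Y} - \frac{Y}{5}\right) Y Y = Y \left(- \frac{3}{Y} - \frac{Y}{5}\right) Y = Y^{2} \left(- \frac{3}{Y} - \frac{Y}{5}\right)$)
$z{\left(-157,206 \right)} - L{\left(209 \right)} = \left(- \frac{1}{5}\right) 206 \left(15 + 206^{2}\right) - 209 = \left(- \frac{1}{5}\right) 206 \left(15 + 42436\right) - 209 = \left(- \frac{1}{5}\right) 206 \cdot 42451 - 209 = - \frac{8744906}{5} - 209 = - \frac{8745951}{5}$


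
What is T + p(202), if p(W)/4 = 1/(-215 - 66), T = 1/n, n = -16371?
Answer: -65765/4600251 ≈ -0.014296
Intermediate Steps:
T = -1/16371 (T = 1/(-16371) = -1/16371 ≈ -6.1084e-5)
p(W) = -4/281 (p(W) = 4/(-215 - 66) = 4/(-281) = 4*(-1/281) = -4/281)
T + p(202) = -1/16371 - 4/281 = -65765/4600251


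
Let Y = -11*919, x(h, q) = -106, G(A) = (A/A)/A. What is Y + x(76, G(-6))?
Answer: -10215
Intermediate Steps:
G(A) = 1/A
Y = -10109
Y + x(76, G(-6)) = -10109 - 106 = -10215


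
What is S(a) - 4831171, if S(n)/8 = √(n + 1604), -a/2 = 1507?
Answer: -4831171 + 8*I*√1410 ≈ -4.8312e+6 + 300.4*I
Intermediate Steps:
a = -3014 (a = -2*1507 = -3014)
S(n) = 8*√(1604 + n) (S(n) = 8*√(n + 1604) = 8*√(1604 + n))
S(a) - 4831171 = 8*√(1604 - 3014) - 4831171 = 8*√(-1410) - 4831171 = 8*(I*√1410) - 4831171 = 8*I*√1410 - 4831171 = -4831171 + 8*I*√1410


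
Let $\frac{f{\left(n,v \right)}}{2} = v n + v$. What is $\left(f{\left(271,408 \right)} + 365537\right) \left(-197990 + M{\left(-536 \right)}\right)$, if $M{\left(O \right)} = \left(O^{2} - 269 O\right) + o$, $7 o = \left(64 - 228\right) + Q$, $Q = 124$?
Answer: $137169449530$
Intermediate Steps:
$f{\left(n,v \right)} = 2 v + 2 n v$ ($f{\left(n,v \right)} = 2 \left(v n + v\right) = 2 \left(n v + v\right) = 2 \left(v + n v\right) = 2 v + 2 n v$)
$o = - \frac{40}{7}$ ($o = \frac{\left(64 - 228\right) + 124}{7} = \frac{-164 + 124}{7} = \frac{1}{7} \left(-40\right) = - \frac{40}{7} \approx -5.7143$)
$M{\left(O \right)} = - \frac{40}{7} + O^{2} - 269 O$ ($M{\left(O \right)} = \left(O^{2} - 269 O\right) - \frac{40}{7} = - \frac{40}{7} + O^{2} - 269 O$)
$\left(f{\left(271,408 \right)} + 365537\right) \left(-197990 + M{\left(-536 \right)}\right) = \left(2 \cdot 408 \left(1 + 271\right) + 365537\right) \left(-197990 - \left(- \frac{1009248}{7} - 287296\right)\right) = \left(2 \cdot 408 \cdot 272 + 365537\right) \left(-197990 + \left(- \frac{40}{7} + 287296 + 144184\right)\right) = \left(221952 + 365537\right) \left(-197990 + \frac{3020320}{7}\right) = 587489 \cdot \frac{1634390}{7} = 137169449530$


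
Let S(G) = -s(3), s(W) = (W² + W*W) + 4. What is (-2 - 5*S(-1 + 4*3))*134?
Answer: 14472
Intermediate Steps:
s(W) = 4 + 2*W² (s(W) = (W² + W²) + 4 = 2*W² + 4 = 4 + 2*W²)
S(G) = -22 (S(G) = -(4 + 2*3²) = -(4 + 2*9) = -(4 + 18) = -1*22 = -22)
(-2 - 5*S(-1 + 4*3))*134 = (-2 - 5*(-22))*134 = (-2 + 110)*134 = 108*134 = 14472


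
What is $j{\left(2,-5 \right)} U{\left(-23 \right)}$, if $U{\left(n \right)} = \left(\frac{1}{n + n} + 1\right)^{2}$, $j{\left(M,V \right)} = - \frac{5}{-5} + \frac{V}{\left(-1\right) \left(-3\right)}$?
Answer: $- \frac{675}{1058} \approx -0.638$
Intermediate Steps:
$j{\left(M,V \right)} = 1 + \frac{V}{3}$ ($j{\left(M,V \right)} = \left(-5\right) \left(- \frac{1}{5}\right) + \frac{V}{3} = 1 + V \frac{1}{3} = 1 + \frac{V}{3}$)
$U{\left(n \right)} = \left(1 + \frac{1}{2 n}\right)^{2}$ ($U{\left(n \right)} = \left(\frac{1}{2 n} + 1\right)^{2} = \left(1 + \frac{1}{2 n}\right)^{2}$)
$j{\left(2,-5 \right)} U{\left(-23 \right)} = \left(1 + \frac{1}{3} \left(-5\right)\right) \frac{\left(1 + 2 \left(-23\right)\right)^{2}}{4 \cdot 529} = \left(1 - \frac{5}{3}\right) \frac{1}{4} \cdot \frac{1}{529} \left(1 - 46\right)^{2} = - \frac{2 \cdot \frac{1}{4} \cdot \frac{1}{529} \left(-45\right)^{2}}{3} = - \frac{2 \cdot \frac{1}{4} \cdot \frac{1}{529} \cdot 2025}{3} = \left(- \frac{2}{3}\right) \frac{2025}{2116} = - \frac{675}{1058}$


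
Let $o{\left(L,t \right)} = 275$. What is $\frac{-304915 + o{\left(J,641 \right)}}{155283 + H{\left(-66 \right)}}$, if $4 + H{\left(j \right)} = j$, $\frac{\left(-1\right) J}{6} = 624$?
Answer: $- \frac{304640}{155213} \approx -1.9627$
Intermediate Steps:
$J = -3744$ ($J = \left(-6\right) 624 = -3744$)
$H{\left(j \right)} = -4 + j$
$\frac{-304915 + o{\left(J,641 \right)}}{155283 + H{\left(-66 \right)}} = \frac{-304915 + 275}{155283 - 70} = - \frac{304640}{155283 - 70} = - \frac{304640}{155213}$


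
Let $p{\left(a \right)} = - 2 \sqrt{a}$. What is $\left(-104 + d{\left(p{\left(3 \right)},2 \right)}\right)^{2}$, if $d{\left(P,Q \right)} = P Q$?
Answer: $10864 + 832 \sqrt{3} \approx 12305.0$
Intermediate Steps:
$\left(-104 + d{\left(p{\left(3 \right)},2 \right)}\right)^{2} = \left(-104 + - 2 \sqrt{3} \cdot 2\right)^{2} = \left(-104 - 4 \sqrt{3}\right)^{2}$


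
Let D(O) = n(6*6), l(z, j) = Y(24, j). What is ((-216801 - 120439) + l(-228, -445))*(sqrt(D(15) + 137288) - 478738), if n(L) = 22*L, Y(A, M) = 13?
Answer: 161443379526 - 1348908*sqrt(8630) ≈ 1.6132e+11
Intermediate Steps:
l(z, j) = 13
D(O) = 792 (D(O) = 22*(6*6) = 22*36 = 792)
((-216801 - 120439) + l(-228, -445))*(sqrt(D(15) + 137288) - 478738) = ((-216801 - 120439) + 13)*(sqrt(792 + 137288) - 478738) = (-337240 + 13)*(sqrt(138080) - 478738) = -337227*(4*sqrt(8630) - 478738) = -337227*(-478738 + 4*sqrt(8630)) = 161443379526 - 1348908*sqrt(8630)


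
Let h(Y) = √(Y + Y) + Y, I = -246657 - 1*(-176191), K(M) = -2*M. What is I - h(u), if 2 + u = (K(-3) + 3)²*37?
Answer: -73461 - √5990 ≈ -73538.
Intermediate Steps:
u = 2995 (u = -2 + (-2*(-3) + 3)²*37 = -2 + (6 + 3)²*37 = -2 + 9²*37 = -2 + 81*37 = -2 + 2997 = 2995)
I = -70466 (I = -246657 + 176191 = -70466)
h(Y) = Y + √2*√Y (h(Y) = √(2*Y) + Y = √2*√Y + Y = Y + √2*√Y)
I - h(u) = -70466 - (2995 + √2*√2995) = -70466 - (2995 + √5990) = -70466 + (-2995 - √5990) = -73461 - √5990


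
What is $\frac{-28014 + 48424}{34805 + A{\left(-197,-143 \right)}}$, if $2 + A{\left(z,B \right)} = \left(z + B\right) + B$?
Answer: $\frac{157}{264} \approx 0.5947$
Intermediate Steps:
$A{\left(z,B \right)} = -2 + z + 2 B$ ($A{\left(z,B \right)} = -2 + \left(\left(z + B\right) + B\right) = -2 + \left(\left(B + z\right) + B\right) = -2 + \left(z + 2 B\right) = -2 + z + 2 B$)
$\frac{-28014 + 48424}{34805 + A{\left(-197,-143 \right)}} = \frac{-28014 + 48424}{34805 - 485} = \frac{20410}{34805 - 485} = \frac{20410}{34320} = 20410 \cdot \frac{1}{34320} = \frac{157}{264}$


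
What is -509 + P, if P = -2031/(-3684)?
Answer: -624375/1228 ≈ -508.45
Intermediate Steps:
P = 677/1228 (P = -2031*(-1/3684) = 677/1228 ≈ 0.55130)
-509 + P = -509 + 677/1228 = -624375/1228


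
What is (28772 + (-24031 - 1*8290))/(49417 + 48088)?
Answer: -3549/97505 ≈ -0.036398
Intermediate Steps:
(28772 + (-24031 - 1*8290))/(49417 + 48088) = (28772 + (-24031 - 8290))/97505 = (28772 - 32321)*(1/97505) = -3549*1/97505 = -3549/97505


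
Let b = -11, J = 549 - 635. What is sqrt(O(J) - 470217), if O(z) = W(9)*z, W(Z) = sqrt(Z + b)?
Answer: sqrt(-470217 - 86*I*sqrt(2)) ≈ 0.089 - 685.72*I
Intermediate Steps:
J = -86
W(Z) = sqrt(-11 + Z) (W(Z) = sqrt(Z - 11) = sqrt(-11 + Z))
O(z) = I*z*sqrt(2) (O(z) = sqrt(-11 + 9)*z = sqrt(-2)*z = (I*sqrt(2))*z = I*z*sqrt(2))
sqrt(O(J) - 470217) = sqrt(I*(-86)*sqrt(2) - 470217) = sqrt(-86*I*sqrt(2) - 470217) = sqrt(-470217 - 86*I*sqrt(2))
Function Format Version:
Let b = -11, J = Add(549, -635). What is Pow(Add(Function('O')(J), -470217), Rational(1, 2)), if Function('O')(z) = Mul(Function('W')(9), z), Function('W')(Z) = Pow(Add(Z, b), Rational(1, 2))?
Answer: Pow(Add(-470217, Mul(-86, I, Pow(2, Rational(1, 2)))), Rational(1, 2)) ≈ Add(0.089, Mul(-685.72, I))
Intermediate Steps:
J = -86
Function('W')(Z) = Pow(Add(-11, Z), Rational(1, 2)) (Function('W')(Z) = Pow(Add(Z, -11), Rational(1, 2)) = Pow(Add(-11, Z), Rational(1, 2)))
Function('O')(z) = Mul(I, z, Pow(2, Rational(1, 2))) (Function('O')(z) = Mul(Pow(Add(-11, 9), Rational(1, 2)), z) = Mul(Pow(-2, Rational(1, 2)), z) = Mul(Mul(I, Pow(2, Rational(1, 2))), z) = Mul(I, z, Pow(2, Rational(1, 2))))
Pow(Add(Function('O')(J), -470217), Rational(1, 2)) = Pow(Add(Mul(I, -86, Pow(2, Rational(1, 2))), -470217), Rational(1, 2)) = Pow(Add(Mul(-86, I, Pow(2, Rational(1, 2))), -470217), Rational(1, 2)) = Pow(Add(-470217, Mul(-86, I, Pow(2, Rational(1, 2)))), Rational(1, 2))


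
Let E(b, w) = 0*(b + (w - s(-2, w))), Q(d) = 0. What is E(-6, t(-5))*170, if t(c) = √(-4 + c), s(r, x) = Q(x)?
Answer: 0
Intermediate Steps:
s(r, x) = 0
E(b, w) = 0 (E(b, w) = 0*(b + (w - 1*0)) = 0*(b + (w + 0)) = 0*(b + w) = 0)
E(-6, t(-5))*170 = 0*170 = 0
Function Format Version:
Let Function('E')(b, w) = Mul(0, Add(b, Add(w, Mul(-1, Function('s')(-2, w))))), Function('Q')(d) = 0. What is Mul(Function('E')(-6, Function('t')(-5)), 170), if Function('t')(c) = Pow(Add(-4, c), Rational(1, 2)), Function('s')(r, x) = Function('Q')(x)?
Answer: 0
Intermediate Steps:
Function('s')(r, x) = 0
Function('E')(b, w) = 0 (Function('E')(b, w) = Mul(0, Add(b, Add(w, Mul(-1, 0)))) = Mul(0, Add(b, Add(w, 0))) = Mul(0, Add(b, w)) = 0)
Mul(Function('E')(-6, Function('t')(-5)), 170) = Mul(0, 170) = 0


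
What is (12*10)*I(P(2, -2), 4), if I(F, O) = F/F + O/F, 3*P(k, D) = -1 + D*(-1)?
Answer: 1560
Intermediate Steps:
P(k, D) = -1/3 - D/3 (P(k, D) = (-1 + D*(-1))/3 = (-1 - D)/3 = -1/3 - D/3)
I(F, O) = 1 + O/F
(12*10)*I(P(2, -2), 4) = (12*10)*(((-1/3 - 1/3*(-2)) + 4)/(-1/3 - 1/3*(-2))) = 120*(((-1/3 + 2/3) + 4)/(-1/3 + 2/3)) = 120*((1/3 + 4)/(1/3)) = 120*(3*(13/3)) = 120*13 = 1560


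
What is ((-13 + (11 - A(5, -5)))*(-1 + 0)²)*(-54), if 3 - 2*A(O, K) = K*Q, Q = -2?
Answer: -81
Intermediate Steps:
A(O, K) = 3/2 + K (A(O, K) = 3/2 - K*(-2)/2 = 3/2 - (-1)*K = 3/2 + K)
((-13 + (11 - A(5, -5)))*(-1 + 0)²)*(-54) = ((-13 + (11 - (3/2 - 5)))*(-1 + 0)²)*(-54) = ((-13 + (11 - 1*(-7/2)))*(-1)²)*(-54) = ((-13 + (11 + 7/2))*1)*(-54) = ((-13 + 29/2)*1)*(-54) = ((3/2)*1)*(-54) = (3/2)*(-54) = -81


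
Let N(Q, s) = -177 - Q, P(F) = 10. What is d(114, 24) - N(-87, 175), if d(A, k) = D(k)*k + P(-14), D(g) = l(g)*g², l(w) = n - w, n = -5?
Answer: -400796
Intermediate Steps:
l(w) = -5 - w
D(g) = g²*(-5 - g) (D(g) = (-5 - g)*g² = g²*(-5 - g))
d(A, k) = 10 + k³*(-5 - k) (d(A, k) = (k²*(-5 - k))*k + 10 = k³*(-5 - k) + 10 = 10 + k³*(-5 - k))
d(114, 24) - N(-87, 175) = (10 - 1*24³*(5 + 24)) - (-177 - 1*(-87)) = (10 - 1*13824*29) - (-177 + 87) = (10 - 400896) - 1*(-90) = -400886 + 90 = -400796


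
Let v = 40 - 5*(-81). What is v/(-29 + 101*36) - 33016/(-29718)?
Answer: 66156611/53596413 ≈ 1.2343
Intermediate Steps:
v = 445 (v = 40 + 405 = 445)
v/(-29 + 101*36) - 33016/(-29718) = 445/(-29 + 101*36) - 33016/(-29718) = 445/(-29 + 3636) - 33016*(-1/29718) = 445/3607 + 16508/14859 = 66156611/53596413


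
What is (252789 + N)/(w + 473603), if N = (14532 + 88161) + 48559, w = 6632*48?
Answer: 404041/791939 ≈ 0.51019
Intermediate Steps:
w = 318336
N = 151252 (N = 102693 + 48559 = 151252)
(252789 + N)/(w + 473603) = (252789 + 151252)/(318336 + 473603) = 404041/791939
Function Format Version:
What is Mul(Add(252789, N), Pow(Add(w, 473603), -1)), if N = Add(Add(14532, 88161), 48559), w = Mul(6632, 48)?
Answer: Rational(404041, 791939) ≈ 0.51019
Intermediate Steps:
w = 318336
N = 151252 (N = Add(102693, 48559) = 151252)
Mul(Add(252789, N), Pow(Add(w, 473603), -1)) = Mul(Add(252789, 151252), Pow(Add(318336, 473603), -1)) = Mul(404041, Pow(791939, -1)) = Mul(404041, Rational(1, 791939)) = Rational(404041, 791939)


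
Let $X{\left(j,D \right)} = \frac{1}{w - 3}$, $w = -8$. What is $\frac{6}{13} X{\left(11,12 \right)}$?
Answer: $- \frac{6}{143} \approx -0.041958$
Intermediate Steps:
$X{\left(j,D \right)} = - \frac{1}{11}$ ($X{\left(j,D \right)} = \frac{1}{-8 - 3} = \frac{1}{-11} = - \frac{1}{11}$)
$\frac{6}{13} X{\left(11,12 \right)} = \frac{6}{13} \left(- \frac{1}{11}\right) = - \frac{6}{143}$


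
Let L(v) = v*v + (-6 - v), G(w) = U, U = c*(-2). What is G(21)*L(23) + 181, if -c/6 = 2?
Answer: 12181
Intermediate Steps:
c = -12 (c = -6*2 = -12)
U = 24 (U = -12*(-2) = 24)
G(w) = 24
L(v) = -6 + v² - v (L(v) = v² + (-6 - v) = -6 + v² - v)
G(21)*L(23) + 181 = 24*(-6 + 23² - 1*23) + 181 = 24*(-6 + 529 - 23) + 181 = 24*500 + 181 = 12000 + 181 = 12181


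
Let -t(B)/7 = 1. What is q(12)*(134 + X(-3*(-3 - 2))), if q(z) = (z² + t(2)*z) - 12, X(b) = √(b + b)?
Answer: 6432 + 48*√30 ≈ 6694.9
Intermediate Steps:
t(B) = -7 (t(B) = -7*1 = -7)
X(b) = √2*√b (X(b) = √(2*b) = √2*√b)
q(z) = -12 + z² - 7*z (q(z) = (z² - 7*z) - 12 = -12 + z² - 7*z)
q(12)*(134 + X(-3*(-3 - 2))) = (-12 + 12² - 7*12)*(134 + √2*√(-3*(-3 - 2))) = (-12 + 144 - 84)*(134 + √2*√(-3*(-5))) = 48*(134 + √2*√15) = 48*(134 + √30) = 6432 + 48*√30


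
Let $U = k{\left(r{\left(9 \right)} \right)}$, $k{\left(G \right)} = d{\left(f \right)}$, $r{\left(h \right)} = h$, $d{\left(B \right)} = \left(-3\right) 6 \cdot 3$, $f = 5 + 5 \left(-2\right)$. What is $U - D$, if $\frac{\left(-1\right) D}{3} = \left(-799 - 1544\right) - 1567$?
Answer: $-11784$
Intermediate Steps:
$f = -5$ ($f = 5 - 10 = -5$)
$d{\left(B \right)} = -54$ ($d{\left(B \right)} = \left(-18\right) 3 = -54$)
$k{\left(G \right)} = -54$
$U = -54$
$D = 11730$ ($D = - 3 \left(\left(-799 - 1544\right) - 1567\right) = - 3 \left(-2343 - 1567\right) = \left(-3\right) \left(-3910\right) = 11730$)
$U - D = -54 - 11730 = -11784$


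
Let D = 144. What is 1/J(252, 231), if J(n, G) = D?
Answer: 1/144 ≈ 0.0069444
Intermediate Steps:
J(n, G) = 144
1/J(252, 231) = 1/144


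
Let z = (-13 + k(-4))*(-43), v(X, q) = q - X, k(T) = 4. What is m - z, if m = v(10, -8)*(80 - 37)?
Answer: -1161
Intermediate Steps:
m = -774 (m = (-8 - 1*10)*(80 - 37) = (-8 - 10)*43 = -18*43 = -774)
z = 387 (z = (-13 + 4)*(-43) = -9*(-43) = 387)
m - z = -774 - 1*387 = -774 - 387 = -1161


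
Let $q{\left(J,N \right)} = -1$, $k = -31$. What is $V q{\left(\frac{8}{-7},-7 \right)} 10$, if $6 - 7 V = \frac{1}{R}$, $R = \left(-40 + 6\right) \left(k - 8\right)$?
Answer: $- \frac{39775}{4641} \approx -8.5703$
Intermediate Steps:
$R = 1326$ ($R = \left(-40 + 6\right) \left(-31 - 8\right) = \left(-34\right) \left(-39\right) = 1326$)
$V = \frac{7955}{9282}$ ($V = \frac{6}{7} - \frac{1}{7 \cdot 1326} = \frac{6}{7} - \frac{1}{9282} = \frac{7955}{9282} \approx 0.85703$)
$V q{\left(\frac{8}{-7},-7 \right)} 10 = \frac{7955}{9282} \left(-1\right) 10 = \left(- \frac{7955}{9282}\right) 10 = - \frac{39775}{4641}$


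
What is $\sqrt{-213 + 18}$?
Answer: $i \sqrt{195} \approx 13.964 i$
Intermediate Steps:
$\sqrt{-213 + 18} = \sqrt{-195} = i \sqrt{195}$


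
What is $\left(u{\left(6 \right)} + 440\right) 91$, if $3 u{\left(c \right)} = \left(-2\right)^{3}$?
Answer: $\frac{119392}{3} \approx 39797.0$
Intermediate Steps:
$u{\left(c \right)} = - \frac{8}{3}$ ($u{\left(c \right)} = \frac{\left(-2\right)^{3}}{3} = \frac{1}{3} \left(-8\right) = - \frac{8}{3}$)
$\left(u{\left(6 \right)} + 440\right) 91 = \left(- \frac{8}{3} + 440\right) 91 = \frac{1312}{3} \cdot 91 = \frac{119392}{3}$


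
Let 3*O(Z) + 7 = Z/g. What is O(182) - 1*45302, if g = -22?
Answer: -498378/11 ≈ -45307.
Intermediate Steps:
O(Z) = -7/3 - Z/66 (O(Z) = -7/3 + (Z/(-22))/3 = -7/3 + (Z*(-1/22))/3 = -7/3 + (-Z/22)/3 = -7/3 - Z/66)
O(182) - 1*45302 = (-7/3 - 1/66*182) - 1*45302 = (-7/3 - 91/33) - 45302 = -56/11 - 45302 = -498378/11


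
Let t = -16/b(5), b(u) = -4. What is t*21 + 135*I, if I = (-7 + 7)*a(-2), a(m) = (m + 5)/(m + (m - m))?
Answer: 84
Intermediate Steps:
t = 4 (t = -16/(-4) = -16*(-¼) = 4)
a(m) = (5 + m)/m (a(m) = (5 + m)/(m + 0) = (5 + m)/m)
I = 0 (I = (-7 + 7)*((5 - 2)/(-2)) = 0*(-½*3) = 0*(-3/2) = 0)
t*21 + 135*I = 4*21 + 135*0 = 84 + 0 = 84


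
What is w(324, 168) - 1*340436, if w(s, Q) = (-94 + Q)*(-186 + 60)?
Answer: -349760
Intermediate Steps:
w(s, Q) = 11844 - 126*Q (w(s, Q) = (-94 + Q)*(-126) = 11844 - 126*Q)
w(324, 168) - 1*340436 = (11844 - 126*168) - 1*340436 = (11844 - 21168) - 340436 = -9324 - 340436 = -349760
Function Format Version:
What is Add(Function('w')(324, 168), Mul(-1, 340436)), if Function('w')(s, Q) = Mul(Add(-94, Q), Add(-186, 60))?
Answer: -349760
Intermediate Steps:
Function('w')(s, Q) = Add(11844, Mul(-126, Q)) (Function('w')(s, Q) = Mul(Add(-94, Q), -126) = Add(11844, Mul(-126, Q)))
Add(Function('w')(324, 168), Mul(-1, 340436)) = Add(Add(11844, Mul(-126, 168)), Mul(-1, 340436)) = Add(Add(11844, -21168), -340436) = Add(-9324, -340436) = -349760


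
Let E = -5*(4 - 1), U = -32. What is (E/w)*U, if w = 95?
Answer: 96/19 ≈ 5.0526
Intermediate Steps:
E = -15 (E = -5*3 = -15)
(E/w)*U = -15/95*(-32) = -15*1/95*(-32) = -3/19*(-32) = 96/19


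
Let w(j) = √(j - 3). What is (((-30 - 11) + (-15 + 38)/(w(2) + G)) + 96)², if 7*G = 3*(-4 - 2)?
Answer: 309088560/139129 - 39708718*I/139129 ≈ 2221.6 - 285.41*I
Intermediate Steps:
G = -18/7 (G = (3*(-4 - 2))/7 = (3*(-6))/7 = (⅐)*(-18) = -18/7 ≈ -2.5714)
w(j) = √(-3 + j)
(((-30 - 11) + (-15 + 38)/(w(2) + G)) + 96)² = (((-30 - 11) + (-15 + 38)/(√(-3 + 2) - 18/7)) + 96)² = ((-41 + 23/(√(-1) - 18/7)) + 96)² = ((-41 + 23/(I - 18/7)) + 96)² = ((-41 + 23/(-18/7 + I)) + 96)² = ((-41 + 23*(49*(-18/7 - I)/373)) + 96)² = ((-41 + 1127*(-18/7 - I)/373) + 96)² = (55 + 1127*(-18/7 - I)/373)²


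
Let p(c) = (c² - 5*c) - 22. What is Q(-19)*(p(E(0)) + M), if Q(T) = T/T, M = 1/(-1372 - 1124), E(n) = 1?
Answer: -64897/2496 ≈ -26.000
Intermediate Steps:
p(c) = -22 + c² - 5*c
M = -1/2496 (M = 1/(-2496) = -1/2496 ≈ -0.00040064)
Q(T) = 1
Q(-19)*(p(E(0)) + M) = 1*((-22 + 1² - 5*1) - 1/2496) = 1*((-22 + 1 - 5) - 1/2496) = 1*(-26 - 1/2496) = 1*(-64897/2496) = -64897/2496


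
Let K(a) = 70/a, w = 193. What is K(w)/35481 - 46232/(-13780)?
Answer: 79147494964/23590784685 ≈ 3.3550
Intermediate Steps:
K(w)/35481 - 46232/(-13780) = (70/193)/35481 - 46232/(-13780) = (70*(1/193))*(1/35481) - 46232*(-1/13780) = (70/193)*(1/35481) + 11558/3445 = 70/6847833 + 11558/3445 = 79147494964/23590784685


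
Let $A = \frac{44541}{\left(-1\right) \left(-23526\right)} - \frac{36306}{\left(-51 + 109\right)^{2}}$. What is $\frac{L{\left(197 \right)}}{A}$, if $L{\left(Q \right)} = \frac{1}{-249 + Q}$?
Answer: $\frac{1099187}{508660412} \approx 0.0021609$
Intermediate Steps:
$A = - \frac{9781931}{1099187}$ ($A = \frac{44541}{23526} - \frac{36306}{58^{2}} = 44541 \cdot \frac{1}{23526} - \frac{36306}{3364} = \frac{4949}{2614} - \frac{18153}{1682} = - \frac{9781931}{1099187} \approx -8.8992$)
$\frac{L{\left(197 \right)}}{A} = \frac{1}{\left(-249 + 197\right) \left(- \frac{9781931}{1099187}\right)} = \frac{1}{-52} \left(- \frac{1099187}{9781931}\right) = \left(- \frac{1}{52}\right) \left(- \frac{1099187}{9781931}\right) = \frac{1099187}{508660412}$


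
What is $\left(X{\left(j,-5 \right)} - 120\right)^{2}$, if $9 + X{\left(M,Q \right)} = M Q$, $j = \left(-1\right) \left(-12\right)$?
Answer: $35721$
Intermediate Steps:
$j = 12$
$X{\left(M,Q \right)} = -9 + M Q$
$\left(X{\left(j,-5 \right)} - 120\right)^{2} = \left(\left(-9 + 12 \left(-5\right)\right) - 120\right)^{2} = \left(\left(-9 - 60\right) - 120\right)^{2} = \left(-69 - 120\right)^{2} = \left(-189\right)^{2} = 35721$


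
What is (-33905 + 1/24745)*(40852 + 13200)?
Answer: -45348505015648/24745 ≈ -1.8326e+9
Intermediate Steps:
(-33905 + 1/24745)*(40852 + 13200) = (-33905 + 1/24745)*54052 = -838979224/24745*54052 = -45348505015648/24745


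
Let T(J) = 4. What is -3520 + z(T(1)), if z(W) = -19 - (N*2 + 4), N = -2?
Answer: -3539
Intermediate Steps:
z(W) = -19 (z(W) = -19 - (-2*2 + 4) = -19 - (-4 + 4) = -19 - 1*0 = -19 + 0 = -19)
-3520 + z(T(1)) = -3520 - 19 = -3539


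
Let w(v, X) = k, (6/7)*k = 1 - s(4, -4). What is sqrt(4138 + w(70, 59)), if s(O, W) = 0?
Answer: sqrt(149010)/6 ≈ 64.336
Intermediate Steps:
k = 7/6 (k = 7*(1 - 1*0)/6 = 7*(1 + 0)/6 = (7/6)*1 = 7/6 ≈ 1.1667)
w(v, X) = 7/6
sqrt(4138 + w(70, 59)) = sqrt(4138 + 7/6) = sqrt(24835/6) = sqrt(149010)/6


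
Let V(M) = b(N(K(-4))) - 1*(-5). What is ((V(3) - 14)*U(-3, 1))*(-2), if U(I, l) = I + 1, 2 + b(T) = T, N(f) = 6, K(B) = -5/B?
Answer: -20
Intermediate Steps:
b(T) = -2 + T
U(I, l) = 1 + I
V(M) = 9 (V(M) = (-2 + 6) - 1*(-5) = 4 + 5 = 9)
((V(3) - 14)*U(-3, 1))*(-2) = ((9 - 14)*(1 - 3))*(-2) = -5*(-2)*(-2) = 10*(-2) = -20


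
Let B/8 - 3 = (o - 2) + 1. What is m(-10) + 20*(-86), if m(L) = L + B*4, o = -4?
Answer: -1794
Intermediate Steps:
B = -16 (B = 24 + 8*((-4 - 2) + 1) = 24 + 8*(-6 + 1) = 24 + 8*(-5) = 24 - 40 = -16)
m(L) = -64 + L (m(L) = L - 16*4 = L - 64 = -64 + L)
m(-10) + 20*(-86) = (-64 - 10) + 20*(-86) = -74 - 1720 = -1794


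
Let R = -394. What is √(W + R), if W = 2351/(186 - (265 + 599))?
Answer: I*√182709474/678 ≈ 19.937*I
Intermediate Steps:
W = -2351/678 (W = 2351/(186 - 1*864) = 2351/(186 - 864) = 2351/(-678) = 2351*(-1/678) = -2351/678 ≈ -3.4676)
√(W + R) = √(-2351/678 - 394) = √(-269483/678) = I*√182709474/678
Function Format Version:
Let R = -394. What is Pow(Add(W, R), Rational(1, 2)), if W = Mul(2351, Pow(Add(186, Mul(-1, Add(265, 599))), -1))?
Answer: Mul(Rational(1, 678), I, Pow(182709474, Rational(1, 2))) ≈ Mul(19.937, I)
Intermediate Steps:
W = Rational(-2351, 678) (W = Mul(2351, Pow(Add(186, Mul(-1, 864)), -1)) = Mul(2351, Pow(Add(186, -864), -1)) = Mul(2351, Pow(-678, -1)) = Mul(2351, Rational(-1, 678)) = Rational(-2351, 678) ≈ -3.4676)
Pow(Add(W, R), Rational(1, 2)) = Pow(Add(Rational(-2351, 678), -394), Rational(1, 2)) = Pow(Rational(-269483, 678), Rational(1, 2)) = Mul(Rational(1, 678), I, Pow(182709474, Rational(1, 2)))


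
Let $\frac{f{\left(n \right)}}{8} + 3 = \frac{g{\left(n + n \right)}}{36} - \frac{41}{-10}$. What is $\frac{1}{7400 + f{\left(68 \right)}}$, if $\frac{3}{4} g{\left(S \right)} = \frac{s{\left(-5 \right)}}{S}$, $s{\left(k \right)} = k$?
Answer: $\frac{2295}{17003171} \approx 0.00013497$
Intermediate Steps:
$g{\left(S \right)} = - \frac{20}{3 S}$ ($g{\left(S \right)} = \frac{4 \left(- \frac{5}{S}\right)}{3} = - \frac{20}{3 S}$)
$f{\left(n \right)} = \frac{44}{5} - \frac{20}{27 n}$ ($f{\left(n \right)} = -24 + 8 \left(\frac{\left(- \frac{20}{3}\right) \frac{1}{n + n}}{36} - \frac{41}{-10}\right) = -24 + 8 \left(- \frac{20}{3 \cdot 2 n} \frac{1}{36} - - \frac{41}{10}\right) = -24 + 8 \left(- \frac{20 \frac{1}{2 n}}{3} \cdot \frac{1}{36} + \frac{41}{10}\right) = -24 + 8 \left(- \frac{10}{3 n} \frac{1}{36} + \frac{41}{10}\right) = -24 + 8 \left(- \frac{5}{54 n} + \frac{41}{10}\right) = -24 + 8 \left(\frac{41}{10} - \frac{5}{54 n}\right) = -24 + \left(\frac{164}{5} - \frac{20}{27 n}\right) = \frac{44}{5} - \frac{20}{27 n}$)
$\frac{1}{7400 + f{\left(68 \right)}} = \frac{1}{7400 + \frac{4 \left(-25 + 297 \cdot 68\right)}{135 \cdot 68}} = \frac{1}{7400 + \frac{4}{135} \cdot \frac{1}{68} \left(-25 + 20196\right)} = \frac{1}{7400 + \frac{4}{135} \cdot \frac{1}{68} \cdot 20171} = \frac{1}{7400 + \frac{20171}{2295}} = \frac{1}{\frac{17003171}{2295}} = \frac{2295}{17003171}$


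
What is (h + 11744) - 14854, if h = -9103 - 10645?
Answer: -22858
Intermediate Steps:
h = -19748
(h + 11744) - 14854 = (-19748 + 11744) - 14854 = -8004 - 14854 = -22858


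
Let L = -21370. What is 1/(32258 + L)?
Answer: 1/10888 ≈ 9.1844e-5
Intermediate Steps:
1/(32258 + L) = 1/(32258 - 21370) = 1/10888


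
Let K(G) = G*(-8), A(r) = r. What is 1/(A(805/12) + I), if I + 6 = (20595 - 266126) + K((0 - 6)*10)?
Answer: -12/2939879 ≈ -4.0818e-6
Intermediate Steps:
K(G) = -8*G
I = -245057 (I = -6 + ((20595 - 266126) - 8*(0 - 6)*10) = -6 + (-245531 - (-48)*10) = -6 + (-245531 - 8*(-60)) = -6 + (-245531 + 480) = -6 - 245051 = -245057)
1/(A(805/12) + I) = 1/(805/12 - 245057) = 1/(-2939879/12) = -12/2939879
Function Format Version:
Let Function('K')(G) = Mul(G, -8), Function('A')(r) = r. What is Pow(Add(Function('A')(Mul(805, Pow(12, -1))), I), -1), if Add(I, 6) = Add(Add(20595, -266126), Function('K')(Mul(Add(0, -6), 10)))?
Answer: Rational(-12, 2939879) ≈ -4.0818e-6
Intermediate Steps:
Function('K')(G) = Mul(-8, G)
I = -245057 (I = Add(-6, Add(Add(20595, -266126), Mul(-8, Mul(Add(0, -6), 10)))) = Add(-6, Add(-245531, Mul(-8, Mul(-6, 10)))) = Add(-6, Add(-245531, Mul(-8, -60))) = Add(-6, Add(-245531, 480)) = Add(-6, -245051) = -245057)
Pow(Add(Function('A')(Mul(805, Pow(12, -1))), I), -1) = Pow(Add(Mul(805, Pow(12, -1)), -245057), -1) = Pow(Add(Mul(805, Rational(1, 12)), -245057), -1) = Pow(Add(Rational(805, 12), -245057), -1) = Pow(Rational(-2939879, 12), -1) = Rational(-12, 2939879)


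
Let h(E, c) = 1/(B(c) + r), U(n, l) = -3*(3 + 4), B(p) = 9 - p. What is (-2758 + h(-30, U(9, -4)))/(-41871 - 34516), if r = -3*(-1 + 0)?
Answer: 91013/2520771 ≈ 0.036105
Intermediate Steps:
r = 3 (r = -3*(-1) = 3)
U(n, l) = -21 (U(n, l) = -3*7 = -21)
h(E, c) = 1/(12 - c) (h(E, c) = 1/((9 - c) + 3) = 1/(12 - c))
(-2758 + h(-30, U(9, -4)))/(-41871 - 34516) = (-2758 - 1/(-12 - 21))/(-41871 - 34516) = (-2758 - 1/(-33))/(-76387) = (-2758 - 1*(-1/33))*(-1/76387) = (-2758 + 1/33)*(-1/76387) = -91013/33*(-1/76387) = 91013/2520771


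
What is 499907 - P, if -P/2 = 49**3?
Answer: 735205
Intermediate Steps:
P = -235298 (P = -2*49**3 = -2*117649 = -235298)
499907 - P = 499907 - 1*(-235298) = 499907 + 235298 = 735205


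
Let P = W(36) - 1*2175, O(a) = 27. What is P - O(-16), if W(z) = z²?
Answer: -906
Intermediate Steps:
P = -879 (P = 36² - 1*2175 = 1296 - 2175 = -879)
P - O(-16) = -879 - 1*27 = -879 - 27 = -906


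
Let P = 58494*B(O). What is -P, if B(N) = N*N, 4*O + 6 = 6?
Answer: 0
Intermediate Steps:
O = 0 (O = -3/2 + (¼)*6 = -3/2 + 3/2 = 0)
B(N) = N²
P = 0 (P = 58494*0² = 58494*0 = 0)
-P = -1*0 = 0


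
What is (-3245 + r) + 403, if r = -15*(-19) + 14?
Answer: -2543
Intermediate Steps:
r = 299 (r = 285 + 14 = 299)
(-3245 + r) + 403 = (-3245 + 299) + 403 = -2946 + 403 = -2543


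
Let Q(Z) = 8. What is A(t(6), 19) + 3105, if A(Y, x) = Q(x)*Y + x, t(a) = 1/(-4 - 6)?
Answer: 15616/5 ≈ 3123.2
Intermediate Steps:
t(a) = -⅒ (t(a) = 1/(-10) = -⅒)
A(Y, x) = x + 8*Y (A(Y, x) = 8*Y + x = x + 8*Y)
A(t(6), 19) + 3105 = (19 + 8*(-⅒)) + 3105 = (19 - ⅘) + 3105 = 91/5 + 3105 = 15616/5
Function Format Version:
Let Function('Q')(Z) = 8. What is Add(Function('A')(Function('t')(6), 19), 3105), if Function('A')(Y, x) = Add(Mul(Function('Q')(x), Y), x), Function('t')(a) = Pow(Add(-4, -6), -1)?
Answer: Rational(15616, 5) ≈ 3123.2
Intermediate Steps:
Function('t')(a) = Rational(-1, 10) (Function('t')(a) = Pow(-10, -1) = Rational(-1, 10))
Function('A')(Y, x) = Add(x, Mul(8, Y)) (Function('A')(Y, x) = Add(Mul(8, Y), x) = Add(x, Mul(8, Y)))
Add(Function('A')(Function('t')(6), 19), 3105) = Add(Add(19, Mul(8, Rational(-1, 10))), 3105) = Add(Add(19, Rational(-4, 5)), 3105) = Add(Rational(91, 5), 3105) = Rational(15616, 5)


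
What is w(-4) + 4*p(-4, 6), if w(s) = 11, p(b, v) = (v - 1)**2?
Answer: 111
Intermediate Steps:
p(b, v) = (-1 + v)**2
w(-4) + 4*p(-4, 6) = 11 + 4*(-1 + 6)**2 = 11 + 4*5**2 = 11 + 4*25 = 11 + 100 = 111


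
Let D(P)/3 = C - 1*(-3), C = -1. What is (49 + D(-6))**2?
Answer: 3025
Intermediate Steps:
D(P) = 6 (D(P) = 3*(-1 - 1*(-3)) = 3*(-1 + 3) = 3*2 = 6)
(49 + D(-6))**2 = (49 + 6)**2 = 55**2 = 3025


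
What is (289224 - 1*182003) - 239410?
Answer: -132189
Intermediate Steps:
(289224 - 1*182003) - 239410 = (289224 - 182003) - 239410 = 107221 - 239410 = -132189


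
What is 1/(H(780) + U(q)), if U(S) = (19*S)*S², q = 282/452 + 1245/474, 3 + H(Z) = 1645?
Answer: 711404493983/1632332585930433 ≈ 0.00043582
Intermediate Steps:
H(Z) = 1642 (H(Z) = -3 + 1645 = 1642)
q = 29017/8927 (q = 282*(1/452) + 1245*(1/474) = 141/226 + 415/158 = 29017/8927 ≈ 3.2505)
U(S) = 19*S³
1/(H(780) + U(q)) = 1/(1642 + 19*(29017/8927)³) = 1/(1642 + 19*(24431916147913/711404493983)) = 1/(1642 + 464206406810347/711404493983) = 1/(1632332585930433/711404493983) = 711404493983/1632332585930433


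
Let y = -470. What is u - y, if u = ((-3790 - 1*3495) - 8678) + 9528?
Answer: -5965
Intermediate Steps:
u = -6435 (u = ((-3790 - 3495) - 8678) + 9528 = (-7285 - 8678) + 9528 = -15963 + 9528 = -6435)
u - y = -6435 - 1*(-470) = -6435 + 470 = -5965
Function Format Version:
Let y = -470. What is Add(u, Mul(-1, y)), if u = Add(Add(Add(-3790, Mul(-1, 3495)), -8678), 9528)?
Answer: -5965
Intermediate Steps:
u = -6435 (u = Add(Add(Add(-3790, -3495), -8678), 9528) = Add(Add(-7285, -8678), 9528) = Add(-15963, 9528) = -6435)
Add(u, Mul(-1, y)) = Add(-6435, Mul(-1, -470)) = Add(-6435, 470) = -5965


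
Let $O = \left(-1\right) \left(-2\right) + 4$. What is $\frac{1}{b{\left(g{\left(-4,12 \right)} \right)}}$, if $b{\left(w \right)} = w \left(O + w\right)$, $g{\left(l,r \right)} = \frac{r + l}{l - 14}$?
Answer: $- \frac{81}{200} \approx -0.405$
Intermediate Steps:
$O = 6$ ($O = 2 + 4 = 6$)
$g{\left(l,r \right)} = \frac{l + r}{-14 + l}$
$b{\left(w \right)} = w \left(6 + w\right)$
$\frac{1}{b{\left(g{\left(-4,12 \right)} \right)}} = \frac{1}{\frac{-4 + 12}{-14 - 4} \left(6 + \frac{-4 + 12}{-14 - 4}\right)} = \frac{1}{\frac{1}{-18} \cdot 8 \left(6 + \frac{1}{-18} \cdot 8\right)} = \frac{1}{\left(- \frac{1}{18}\right) 8 \left(6 - \frac{4}{9}\right)} = \frac{1}{\left(- \frac{4}{9}\right) \left(6 - \frac{4}{9}\right)} = \frac{1}{\left(- \frac{4}{9}\right) \frac{50}{9}} = \frac{1}{- \frac{200}{81}} = - \frac{81}{200}$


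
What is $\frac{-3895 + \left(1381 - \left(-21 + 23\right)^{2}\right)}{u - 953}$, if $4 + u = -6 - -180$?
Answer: $\frac{2518}{783} \approx 3.2158$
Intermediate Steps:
$u = 170$ ($u = -4 - -174 = -4 + \left(-6 + 180\right) = -4 + 174 = 170$)
$\frac{-3895 + \left(1381 - \left(-21 + 23\right)^{2}\right)}{u - 953} = \frac{-3895 + \left(1381 - \left(-21 + 23\right)^{2}\right)}{170 - 953} = \frac{-3895 + \left(1381 - 2^{2}\right)}{-783} = \left(-3895 + \left(1381 - 4\right)\right) \left(- \frac{1}{783}\right) = \left(-3895 + 1377\right) \left(- \frac{1}{783}\right) = \left(-2518\right) \left(- \frac{1}{783}\right) = \frac{2518}{783}$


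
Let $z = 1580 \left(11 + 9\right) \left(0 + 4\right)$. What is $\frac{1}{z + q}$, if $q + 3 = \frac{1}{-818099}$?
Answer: $\frac{818099}{103405259302} \approx 7.9116 \cdot 10^{-6}$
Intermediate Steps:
$q = - \frac{2454298}{818099}$ ($q = -3 + \frac{1}{-818099} = -3 - \frac{1}{818099} = - \frac{2454298}{818099} \approx -3.0$)
$z = 126400$ ($z = 1580 \cdot 20 \cdot 4 = 1580 \cdot 80 = 126400$)
$\frac{1}{z + q} = \frac{1}{126400 - \frac{2454298}{818099}} = \frac{1}{\frac{103405259302}{818099}} = \frac{818099}{103405259302}$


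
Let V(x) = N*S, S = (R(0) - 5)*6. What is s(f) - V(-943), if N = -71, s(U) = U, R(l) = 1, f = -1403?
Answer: -3107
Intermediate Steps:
S = -24 (S = (1 - 5)*6 = -4*6 = -24)
V(x) = 1704 (V(x) = -71*(-24) = 1704)
s(f) - V(-943) = -1403 - 1*1704 = -1403 - 1704 = -3107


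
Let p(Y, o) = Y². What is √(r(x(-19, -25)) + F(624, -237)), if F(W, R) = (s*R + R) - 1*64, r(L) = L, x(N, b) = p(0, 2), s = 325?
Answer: 41*I*√46 ≈ 278.08*I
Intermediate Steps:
x(N, b) = 0 (x(N, b) = 0² = 0)
F(W, R) = -64 + 326*R (F(W, R) = (325*R + R) - 1*64 = 326*R - 64 = -64 + 326*R)
√(r(x(-19, -25)) + F(624, -237)) = √(0 + (-64 + 326*(-237))) = √(0 + (-64 - 77262)) = √(0 - 77326) = √(-77326) = 41*I*√46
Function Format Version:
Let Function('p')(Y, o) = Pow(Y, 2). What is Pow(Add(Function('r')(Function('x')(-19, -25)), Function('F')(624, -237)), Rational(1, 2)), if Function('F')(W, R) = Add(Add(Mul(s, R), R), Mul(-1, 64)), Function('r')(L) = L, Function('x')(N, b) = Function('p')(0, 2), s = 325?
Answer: Mul(41, I, Pow(46, Rational(1, 2))) ≈ Mul(278.08, I)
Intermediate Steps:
Function('x')(N, b) = 0 (Function('x')(N, b) = Pow(0, 2) = 0)
Function('F')(W, R) = Add(-64, Mul(326, R)) (Function('F')(W, R) = Add(Add(Mul(325, R), R), Mul(-1, 64)) = Add(Mul(326, R), -64) = Add(-64, Mul(326, R)))
Pow(Add(Function('r')(Function('x')(-19, -25)), Function('F')(624, -237)), Rational(1, 2)) = Pow(Add(0, Add(-64, Mul(326, -237))), Rational(1, 2)) = Pow(Add(0, Add(-64, -77262)), Rational(1, 2)) = Pow(Add(0, -77326), Rational(1, 2)) = Pow(-77326, Rational(1, 2)) = Mul(41, I, Pow(46, Rational(1, 2)))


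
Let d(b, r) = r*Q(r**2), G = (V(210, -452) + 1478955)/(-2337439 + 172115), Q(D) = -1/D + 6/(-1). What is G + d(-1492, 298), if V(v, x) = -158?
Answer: -577089720903/322633276 ≈ -1788.7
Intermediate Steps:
Q(D) = -6 - 1/D (Q(D) = -1/D + 6*(-1) = -1/D - 6 = -6 - 1/D)
G = -1478797/2165324 (G = (-158 + 1478955)/(-2337439 + 172115) = 1478797/(-2165324) = 1478797*(-1/2165324) = -1478797/2165324 ≈ -0.68295)
d(b, r) = r*(-6 - 1/r**2) (d(b, r) = r*(-6 - 1/(r**2)) = r*(-6 - 1/r**2))
G + d(-1492, 298) = -1478797/2165324 + (-1/298 - 6*298) = -1478797/2165324 + (-1*1/298 - 1788) = -1478797/2165324 + (-1/298 - 1788) = -1478797/2165324 - 532825/298 = -577089720903/322633276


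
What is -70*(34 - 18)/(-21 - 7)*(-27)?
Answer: -1080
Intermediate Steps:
-70*(34 - 18)/(-21 - 7)*(-27) = -1120/(-28)*(-27) = -1120*(-1)/28*(-27) = -70*(-4/7)*(-27) = 40*(-27) = -1080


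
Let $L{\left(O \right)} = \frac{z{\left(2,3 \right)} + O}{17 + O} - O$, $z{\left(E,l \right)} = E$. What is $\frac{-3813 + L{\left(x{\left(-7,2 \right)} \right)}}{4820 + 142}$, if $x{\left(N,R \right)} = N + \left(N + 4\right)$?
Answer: $- \frac{26629}{34734} \approx -0.76665$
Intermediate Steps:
$x{\left(N,R \right)} = 4 + 2 N$ ($x{\left(N,R \right)} = N + \left(4 + N\right) = 4 + 2 N$)
$L{\left(O \right)} = - O + \frac{2 + O}{17 + O}$ ($L{\left(O \right)} = \frac{2 + O}{17 + O} - O = - O + \frac{2 + O}{17 + O}$)
$\frac{-3813 + L{\left(x{\left(-7,2 \right)} \right)}}{4820 + 142} = \frac{-3813 + \frac{2 - \left(4 + 2 \left(-7\right)\right)^{2} - 16 \left(4 + 2 \left(-7\right)\right)}{17 + \left(4 + 2 \left(-7\right)\right)}}{4820 + 142} = \frac{-3813 + \frac{2 - \left(4 - 14\right)^{2} - 16 \left(4 - 14\right)}{17 + \left(4 - 14\right)}}{4962} = \left(-3813 + \frac{2 - \left(-10\right)^{2} - -160}{17 - 10}\right) \frac{1}{4962} = \left(-3813 + \frac{2 - 100 + 160}{7}\right) \frac{1}{4962} = \left(-3813 + \frac{1}{7} \cdot 62\right) \frac{1}{4962} = \left(-3813 + \frac{62}{7}\right) \frac{1}{4962} = \left(- \frac{26629}{7}\right) \frac{1}{4962} = - \frac{26629}{34734}$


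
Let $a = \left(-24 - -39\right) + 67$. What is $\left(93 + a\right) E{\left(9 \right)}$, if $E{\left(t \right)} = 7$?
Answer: $1225$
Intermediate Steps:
$a = 82$ ($a = \left(-24 + 39\right) + 67 = 15 + 67 = 82$)
$\left(93 + a\right) E{\left(9 \right)} = \left(93 + 82\right) 7 = 175 \cdot 7 = 1225$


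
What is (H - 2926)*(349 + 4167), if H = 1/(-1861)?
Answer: -24590916092/1861 ≈ -1.3214e+7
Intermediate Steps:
H = -1/1861 ≈ -0.00053735
(H - 2926)*(349 + 4167) = (-1/1861 - 2926)*(349 + 4167) = -5445287/1861*4516 = -24590916092/1861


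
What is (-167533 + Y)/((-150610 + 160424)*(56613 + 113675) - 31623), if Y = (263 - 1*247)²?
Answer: -167277/1671174809 ≈ -0.00010010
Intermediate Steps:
Y = 256 (Y = (263 - 247)² = 16² = 256)
(-167533 + Y)/((-150610 + 160424)*(56613 + 113675) - 31623) = (-167533 + 256)/((-150610 + 160424)*(56613 + 113675) - 31623) = -167277/(9814*170288 - 31623) = -167277/(1671206432 - 31623) = -167277/1671174809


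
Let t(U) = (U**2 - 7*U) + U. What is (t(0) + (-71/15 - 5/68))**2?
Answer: 24039409/1040400 ≈ 23.106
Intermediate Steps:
t(U) = U**2 - 6*U
(t(0) + (-71/15 - 5/68))**2 = (0*(-6 + 0) + (-71/15 - 5/68))**2 = (0*(-6) + (-71*1/15 - 5*1/68))**2 = (0 + (-71/15 - 5/68))**2 = (0 - 4903/1020)**2 = (-4903/1020)**2 = 24039409/1040400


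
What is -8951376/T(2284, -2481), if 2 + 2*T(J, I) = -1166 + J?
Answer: -1491896/93 ≈ -16042.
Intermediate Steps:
T(J, I) = -584 + J/2 (T(J, I) = -1 + (-1166 + J)/2 = -1 + (-583 + J/2) = -584 + J/2)
-8951376/T(2284, -2481) = -8951376/(-584 + (1/2)*2284) = -8951376/(-584 + 1142) = -8951376/558 = -8951376*1/558 = -1491896/93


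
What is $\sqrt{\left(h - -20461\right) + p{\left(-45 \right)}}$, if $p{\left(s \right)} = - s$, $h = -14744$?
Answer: $\sqrt{5762} \approx 75.908$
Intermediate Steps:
$\sqrt{\left(h - -20461\right) + p{\left(-45 \right)}} = \sqrt{\left(-14744 - -20461\right) - -45} = \sqrt{\left(-14744 + 20461\right) + 45} = \sqrt{5717 + 45} = \sqrt{5762}$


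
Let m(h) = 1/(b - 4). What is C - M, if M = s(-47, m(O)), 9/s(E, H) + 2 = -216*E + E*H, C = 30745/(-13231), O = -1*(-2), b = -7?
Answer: -3435434134/1477863007 ≈ -2.3246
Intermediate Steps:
O = 2
m(h) = -1/11 (m(h) = 1/(-7 - 4) = 1/(-11) = -1/11)
C = -30745/13231 (C = 30745*(-1/13231) = -30745/13231 ≈ -2.3237)
s(E, H) = 9/(-2 - 216*E + E*H) (s(E, H) = 9/(-2 + (-216*E + E*H)) = 9/(-2 - 216*E + E*H))
M = 99/111697 (M = 9/(-2 - 216*(-47) - 47*(-1/11)) = 9/(-2 + 10152 + 47/11) = 9/(111697/11) = 9*(11/111697) = 99/111697 ≈ 0.00088633)
C - M = -30745/13231 - 1*99/111697 = -30745/13231 - 99/111697 = -3435434134/1477863007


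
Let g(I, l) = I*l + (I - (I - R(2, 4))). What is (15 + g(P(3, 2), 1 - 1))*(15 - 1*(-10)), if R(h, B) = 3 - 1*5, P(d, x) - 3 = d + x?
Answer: 325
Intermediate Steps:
P(d, x) = 3 + d + x (P(d, x) = 3 + (d + x) = 3 + d + x)
R(h, B) = -2 (R(h, B) = 3 - 5 = -2)
g(I, l) = -2 + I*l (g(I, l) = I*l + (I - (I - 1*(-2))) = I*l + (I - (I + 2)) = I*l + (I - (2 + I)) = I*l + (I + (-2 - I)) = I*l - 2 = -2 + I*l)
(15 + g(P(3, 2), 1 - 1))*(15 - 1*(-10)) = (15 + (-2 + (3 + 3 + 2)*(1 - 1)))*(15 - 1*(-10)) = (15 + (-2 + 8*0))*(15 + 10) = (15 + (-2 + 0))*25 = (15 - 2)*25 = 13*25 = 325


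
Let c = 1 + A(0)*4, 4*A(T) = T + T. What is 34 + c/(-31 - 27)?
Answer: 1971/58 ≈ 33.983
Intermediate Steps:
A(T) = T/2 (A(T) = (T + T)/4 = (2*T)/4 = T/2)
c = 1 (c = 1 + ((½)*0)*4 = 1 + 0*4 = 1 + 0 = 1)
34 + c/(-31 - 27) = 34 + 1/(-31 - 27) = 34 + 1/(-58) = 34 - 1/58*1 = 34 - 1/58 = 1971/58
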